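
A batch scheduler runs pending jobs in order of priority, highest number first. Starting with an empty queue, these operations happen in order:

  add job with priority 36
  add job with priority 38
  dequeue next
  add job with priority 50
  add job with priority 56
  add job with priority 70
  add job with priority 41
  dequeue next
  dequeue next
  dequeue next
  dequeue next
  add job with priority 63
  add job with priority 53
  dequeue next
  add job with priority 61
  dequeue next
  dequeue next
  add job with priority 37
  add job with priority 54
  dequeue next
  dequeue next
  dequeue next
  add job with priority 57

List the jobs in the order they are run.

38, 70, 56, 50, 41, 63, 61, 53, 54, 37, 36

insert 36 → {36}
insert 38 → {38, 36}
dequeue next → 38; now {36}
insert 50 → {50, 36}
insert 56 → {56, 50, 36}
insert 70 → {70, 56, 50, 36}
insert 41 → {70, 56, 50, 41, 36}
dequeue next → 70; now {56, 50, 41, 36}
dequeue next → 56; now {50, 41, 36}
dequeue next → 50; now {41, 36}
dequeue next → 41; now {36}
insert 63 → {63, 36}
insert 53 → {63, 53, 36}
dequeue next → 63; now {53, 36}
insert 61 → {61, 53, 36}
dequeue next → 61; now {53, 36}
dequeue next → 53; now {36}
insert 37 → {37, 36}
insert 54 → {54, 37, 36}
dequeue next → 54; now {37, 36}
dequeue next → 37; now {36}
dequeue next → 36; now {}
insert 57 → {57}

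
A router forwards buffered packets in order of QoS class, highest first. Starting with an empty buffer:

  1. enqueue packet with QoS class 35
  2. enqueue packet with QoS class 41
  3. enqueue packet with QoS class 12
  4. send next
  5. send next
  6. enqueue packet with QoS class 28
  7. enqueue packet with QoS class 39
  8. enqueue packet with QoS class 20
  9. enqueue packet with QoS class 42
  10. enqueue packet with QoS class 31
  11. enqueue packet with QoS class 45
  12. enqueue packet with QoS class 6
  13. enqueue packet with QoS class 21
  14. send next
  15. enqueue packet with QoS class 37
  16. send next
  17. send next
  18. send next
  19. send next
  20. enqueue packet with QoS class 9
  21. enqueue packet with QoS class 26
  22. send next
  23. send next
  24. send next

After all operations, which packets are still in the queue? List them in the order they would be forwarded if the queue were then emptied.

insert 35 → {35}
insert 41 → {41, 35}
insert 12 → {41, 35, 12}
send next → 41; now {35, 12}
send next → 35; now {12}
insert 28 → {28, 12}
insert 39 → {39, 28, 12}
insert 20 → {39, 28, 20, 12}
insert 42 → {42, 39, 28, 20, 12}
insert 31 → {42, 39, 31, 28, 20, 12}
insert 45 → {45, 42, 39, 31, 28, 20, 12}
insert 6 → {45, 42, 39, 31, 28, 20, 12, 6}
insert 21 → {45, 42, 39, 31, 28, 21, 20, 12, 6}
send next → 45; now {42, 39, 31, 28, 21, 20, 12, 6}
insert 37 → {42, 39, 37, 31, 28, 21, 20, 12, 6}
send next → 42; now {39, 37, 31, 28, 21, 20, 12, 6}
send next → 39; now {37, 31, 28, 21, 20, 12, 6}
send next → 37; now {31, 28, 21, 20, 12, 6}
send next → 31; now {28, 21, 20, 12, 6}
insert 9 → {28, 21, 20, 12, 9, 6}
insert 26 → {28, 26, 21, 20, 12, 9, 6}
send next → 28; now {26, 21, 20, 12, 9, 6}
send next → 26; now {21, 20, 12, 9, 6}
send next → 21; now {20, 12, 9, 6}

20, 12, 9, 6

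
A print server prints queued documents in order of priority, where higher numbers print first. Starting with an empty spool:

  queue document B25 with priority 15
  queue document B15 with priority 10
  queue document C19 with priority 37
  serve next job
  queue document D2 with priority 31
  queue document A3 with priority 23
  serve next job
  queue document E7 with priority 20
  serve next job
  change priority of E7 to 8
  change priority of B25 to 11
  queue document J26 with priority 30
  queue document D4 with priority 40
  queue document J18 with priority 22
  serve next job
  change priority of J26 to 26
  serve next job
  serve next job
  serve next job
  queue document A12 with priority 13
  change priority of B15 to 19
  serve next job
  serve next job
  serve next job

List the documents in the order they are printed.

add B25 (priority 15) → {B25:15}
add B15 (priority 10) → {B25:15, B15:10}
add C19 (priority 37) → {C19:37, B25:15, B15:10}
serve next job → C19; now {B25:15, B15:10}
add D2 (priority 31) → {D2:31, B25:15, B15:10}
add A3 (priority 23) → {D2:31, A3:23, B25:15, B15:10}
serve next job → D2; now {A3:23, B25:15, B15:10}
add E7 (priority 20) → {A3:23, E7:20, B25:15, B15:10}
serve next job → A3; now {E7:20, B25:15, B15:10}
update E7 to priority 8 → {B25:15, B15:10, E7:8}
update B25 to priority 11 → {B25:11, B15:10, E7:8}
add J26 (priority 30) → {J26:30, B25:11, B15:10, E7:8}
add D4 (priority 40) → {D4:40, J26:30, B25:11, B15:10, E7:8}
add J18 (priority 22) → {D4:40, J26:30, J18:22, B25:11, B15:10, E7:8}
serve next job → D4; now {J26:30, J18:22, B25:11, B15:10, E7:8}
update J26 to priority 26 → {J26:26, J18:22, B25:11, B15:10, E7:8}
serve next job → J26; now {J18:22, B25:11, B15:10, E7:8}
serve next job → J18; now {B25:11, B15:10, E7:8}
serve next job → B25; now {B15:10, E7:8}
add A12 (priority 13) → {A12:13, B15:10, E7:8}
update B15 to priority 19 → {B15:19, A12:13, E7:8}
serve next job → B15; now {A12:13, E7:8}
serve next job → A12; now {E7:8}
serve next job → E7; now {}

[C19, D2, A3, D4, J26, J18, B25, B15, A12, E7]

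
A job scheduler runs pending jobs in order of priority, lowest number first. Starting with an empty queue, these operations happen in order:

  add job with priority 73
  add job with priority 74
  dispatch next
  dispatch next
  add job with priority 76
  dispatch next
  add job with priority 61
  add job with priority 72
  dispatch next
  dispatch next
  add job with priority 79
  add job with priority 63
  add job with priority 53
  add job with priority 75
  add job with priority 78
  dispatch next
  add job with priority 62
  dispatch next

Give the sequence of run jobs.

insert 73 → {73}
insert 74 → {73, 74}
dispatch next → 73; now {74}
dispatch next → 74; now {}
insert 76 → {76}
dispatch next → 76; now {}
insert 61 → {61}
insert 72 → {61, 72}
dispatch next → 61; now {72}
dispatch next → 72; now {}
insert 79 → {79}
insert 63 → {63, 79}
insert 53 → {53, 63, 79}
insert 75 → {53, 63, 75, 79}
insert 78 → {53, 63, 75, 78, 79}
dispatch next → 53; now {63, 75, 78, 79}
insert 62 → {62, 63, 75, 78, 79}
dispatch next → 62; now {63, 75, 78, 79}

73, 74, 76, 61, 72, 53, 62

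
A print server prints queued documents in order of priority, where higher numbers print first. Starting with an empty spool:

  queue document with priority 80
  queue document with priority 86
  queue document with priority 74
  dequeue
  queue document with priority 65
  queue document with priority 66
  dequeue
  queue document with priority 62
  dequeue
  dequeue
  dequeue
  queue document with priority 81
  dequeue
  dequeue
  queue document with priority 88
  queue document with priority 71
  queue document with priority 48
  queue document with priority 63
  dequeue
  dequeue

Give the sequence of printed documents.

86, 80, 74, 66, 65, 81, 62, 88, 71

insert 80 → {80}
insert 86 → {86, 80}
insert 74 → {86, 80, 74}
dequeue → 86; now {80, 74}
insert 65 → {80, 74, 65}
insert 66 → {80, 74, 66, 65}
dequeue → 80; now {74, 66, 65}
insert 62 → {74, 66, 65, 62}
dequeue → 74; now {66, 65, 62}
dequeue → 66; now {65, 62}
dequeue → 65; now {62}
insert 81 → {81, 62}
dequeue → 81; now {62}
dequeue → 62; now {}
insert 88 → {88}
insert 71 → {88, 71}
insert 48 → {88, 71, 48}
insert 63 → {88, 71, 63, 48}
dequeue → 88; now {71, 63, 48}
dequeue → 71; now {63, 48}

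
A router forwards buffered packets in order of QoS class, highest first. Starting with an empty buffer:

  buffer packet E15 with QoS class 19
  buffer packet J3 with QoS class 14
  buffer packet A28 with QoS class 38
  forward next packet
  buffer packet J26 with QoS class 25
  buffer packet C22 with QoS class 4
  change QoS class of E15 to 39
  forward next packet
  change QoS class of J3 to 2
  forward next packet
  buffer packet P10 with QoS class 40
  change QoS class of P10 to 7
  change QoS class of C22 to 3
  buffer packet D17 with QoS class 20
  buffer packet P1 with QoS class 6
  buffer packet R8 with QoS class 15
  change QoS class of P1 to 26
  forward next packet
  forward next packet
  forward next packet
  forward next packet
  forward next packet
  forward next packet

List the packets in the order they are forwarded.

add E15 (QoS class 19) → {E15:19}
add J3 (QoS class 14) → {E15:19, J3:14}
add A28 (QoS class 38) → {A28:38, E15:19, J3:14}
forward next packet → A28; now {E15:19, J3:14}
add J26 (QoS class 25) → {J26:25, E15:19, J3:14}
add C22 (QoS class 4) → {J26:25, E15:19, J3:14, C22:4}
update E15 to QoS class 39 → {E15:39, J26:25, J3:14, C22:4}
forward next packet → E15; now {J26:25, J3:14, C22:4}
update J3 to QoS class 2 → {J26:25, C22:4, J3:2}
forward next packet → J26; now {C22:4, J3:2}
add P10 (QoS class 40) → {P10:40, C22:4, J3:2}
update P10 to QoS class 7 → {P10:7, C22:4, J3:2}
update C22 to QoS class 3 → {P10:7, C22:3, J3:2}
add D17 (QoS class 20) → {D17:20, P10:7, C22:3, J3:2}
add P1 (QoS class 6) → {D17:20, P10:7, P1:6, C22:3, J3:2}
add R8 (QoS class 15) → {D17:20, R8:15, P10:7, P1:6, C22:3, J3:2}
update P1 to QoS class 26 → {P1:26, D17:20, R8:15, P10:7, C22:3, J3:2}
forward next packet → P1; now {D17:20, R8:15, P10:7, C22:3, J3:2}
forward next packet → D17; now {R8:15, P10:7, C22:3, J3:2}
forward next packet → R8; now {P10:7, C22:3, J3:2}
forward next packet → P10; now {C22:3, J3:2}
forward next packet → C22; now {J3:2}
forward next packet → J3; now {}

[A28, E15, J26, P1, D17, R8, P10, C22, J3]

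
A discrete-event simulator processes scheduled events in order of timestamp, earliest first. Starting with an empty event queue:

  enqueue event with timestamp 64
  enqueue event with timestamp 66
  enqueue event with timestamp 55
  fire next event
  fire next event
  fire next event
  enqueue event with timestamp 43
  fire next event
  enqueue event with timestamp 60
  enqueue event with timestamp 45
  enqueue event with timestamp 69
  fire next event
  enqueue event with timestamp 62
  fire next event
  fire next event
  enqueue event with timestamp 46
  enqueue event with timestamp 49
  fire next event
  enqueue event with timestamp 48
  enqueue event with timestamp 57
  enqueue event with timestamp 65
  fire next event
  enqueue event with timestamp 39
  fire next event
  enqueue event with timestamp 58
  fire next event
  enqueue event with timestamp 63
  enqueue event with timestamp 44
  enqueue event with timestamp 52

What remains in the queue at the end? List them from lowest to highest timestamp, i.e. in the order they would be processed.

insert 64 → {64}
insert 66 → {64, 66}
insert 55 → {55, 64, 66}
fire next event → 55; now {64, 66}
fire next event → 64; now {66}
fire next event → 66; now {}
insert 43 → {43}
fire next event → 43; now {}
insert 60 → {60}
insert 45 → {45, 60}
insert 69 → {45, 60, 69}
fire next event → 45; now {60, 69}
insert 62 → {60, 62, 69}
fire next event → 60; now {62, 69}
fire next event → 62; now {69}
insert 46 → {46, 69}
insert 49 → {46, 49, 69}
fire next event → 46; now {49, 69}
insert 48 → {48, 49, 69}
insert 57 → {48, 49, 57, 69}
insert 65 → {48, 49, 57, 65, 69}
fire next event → 48; now {49, 57, 65, 69}
insert 39 → {39, 49, 57, 65, 69}
fire next event → 39; now {49, 57, 65, 69}
insert 58 → {49, 57, 58, 65, 69}
fire next event → 49; now {57, 58, 65, 69}
insert 63 → {57, 58, 63, 65, 69}
insert 44 → {44, 57, 58, 63, 65, 69}
insert 52 → {44, 52, 57, 58, 63, 65, 69}

44, 52, 57, 58, 63, 65, 69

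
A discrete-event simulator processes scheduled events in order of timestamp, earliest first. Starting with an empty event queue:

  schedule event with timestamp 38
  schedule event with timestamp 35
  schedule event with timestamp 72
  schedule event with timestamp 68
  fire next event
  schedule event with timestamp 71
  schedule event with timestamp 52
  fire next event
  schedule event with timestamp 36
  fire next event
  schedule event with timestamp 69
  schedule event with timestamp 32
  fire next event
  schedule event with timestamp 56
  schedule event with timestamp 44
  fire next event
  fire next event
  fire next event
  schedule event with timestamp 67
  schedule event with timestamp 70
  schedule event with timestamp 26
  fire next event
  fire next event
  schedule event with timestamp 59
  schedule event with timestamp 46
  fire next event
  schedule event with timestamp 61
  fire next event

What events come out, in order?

35 → 38 → 36 → 32 → 44 → 52 → 56 → 26 → 67 → 46 → 59

insert 38 → {38}
insert 35 → {35, 38}
insert 72 → {35, 38, 72}
insert 68 → {35, 38, 68, 72}
fire next event → 35; now {38, 68, 72}
insert 71 → {38, 68, 71, 72}
insert 52 → {38, 52, 68, 71, 72}
fire next event → 38; now {52, 68, 71, 72}
insert 36 → {36, 52, 68, 71, 72}
fire next event → 36; now {52, 68, 71, 72}
insert 69 → {52, 68, 69, 71, 72}
insert 32 → {32, 52, 68, 69, 71, 72}
fire next event → 32; now {52, 68, 69, 71, 72}
insert 56 → {52, 56, 68, 69, 71, 72}
insert 44 → {44, 52, 56, 68, 69, 71, 72}
fire next event → 44; now {52, 56, 68, 69, 71, 72}
fire next event → 52; now {56, 68, 69, 71, 72}
fire next event → 56; now {68, 69, 71, 72}
insert 67 → {67, 68, 69, 71, 72}
insert 70 → {67, 68, 69, 70, 71, 72}
insert 26 → {26, 67, 68, 69, 70, 71, 72}
fire next event → 26; now {67, 68, 69, 70, 71, 72}
fire next event → 67; now {68, 69, 70, 71, 72}
insert 59 → {59, 68, 69, 70, 71, 72}
insert 46 → {46, 59, 68, 69, 70, 71, 72}
fire next event → 46; now {59, 68, 69, 70, 71, 72}
insert 61 → {59, 61, 68, 69, 70, 71, 72}
fire next event → 59; now {61, 68, 69, 70, 71, 72}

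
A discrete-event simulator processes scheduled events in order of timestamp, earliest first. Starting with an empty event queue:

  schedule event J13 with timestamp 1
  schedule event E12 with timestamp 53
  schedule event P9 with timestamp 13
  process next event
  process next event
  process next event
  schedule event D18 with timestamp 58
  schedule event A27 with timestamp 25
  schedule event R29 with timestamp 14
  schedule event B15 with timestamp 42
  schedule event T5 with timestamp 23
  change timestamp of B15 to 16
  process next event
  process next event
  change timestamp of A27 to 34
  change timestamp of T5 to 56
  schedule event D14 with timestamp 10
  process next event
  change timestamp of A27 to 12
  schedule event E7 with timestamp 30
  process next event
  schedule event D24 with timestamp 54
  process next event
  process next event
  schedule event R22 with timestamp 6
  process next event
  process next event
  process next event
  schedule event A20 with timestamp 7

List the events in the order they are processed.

J13, P9, E12, R29, B15, D14, A27, E7, D24, R22, T5, D18

add J13 (timestamp 1) → {J13:1}
add E12 (timestamp 53) → {J13:1, E12:53}
add P9 (timestamp 13) → {J13:1, P9:13, E12:53}
process next event → J13; now {P9:13, E12:53}
process next event → P9; now {E12:53}
process next event → E12; now {}
add D18 (timestamp 58) → {D18:58}
add A27 (timestamp 25) → {A27:25, D18:58}
add R29 (timestamp 14) → {R29:14, A27:25, D18:58}
add B15 (timestamp 42) → {R29:14, A27:25, B15:42, D18:58}
add T5 (timestamp 23) → {R29:14, T5:23, A27:25, B15:42, D18:58}
update B15 to timestamp 16 → {R29:14, B15:16, T5:23, A27:25, D18:58}
process next event → R29; now {B15:16, T5:23, A27:25, D18:58}
process next event → B15; now {T5:23, A27:25, D18:58}
update A27 to timestamp 34 → {T5:23, A27:34, D18:58}
update T5 to timestamp 56 → {A27:34, T5:56, D18:58}
add D14 (timestamp 10) → {D14:10, A27:34, T5:56, D18:58}
process next event → D14; now {A27:34, T5:56, D18:58}
update A27 to timestamp 12 → {A27:12, T5:56, D18:58}
add E7 (timestamp 30) → {A27:12, E7:30, T5:56, D18:58}
process next event → A27; now {E7:30, T5:56, D18:58}
add D24 (timestamp 54) → {E7:30, D24:54, T5:56, D18:58}
process next event → E7; now {D24:54, T5:56, D18:58}
process next event → D24; now {T5:56, D18:58}
add R22 (timestamp 6) → {R22:6, T5:56, D18:58}
process next event → R22; now {T5:56, D18:58}
process next event → T5; now {D18:58}
process next event → D18; now {}
add A20 (timestamp 7) → {A20:7}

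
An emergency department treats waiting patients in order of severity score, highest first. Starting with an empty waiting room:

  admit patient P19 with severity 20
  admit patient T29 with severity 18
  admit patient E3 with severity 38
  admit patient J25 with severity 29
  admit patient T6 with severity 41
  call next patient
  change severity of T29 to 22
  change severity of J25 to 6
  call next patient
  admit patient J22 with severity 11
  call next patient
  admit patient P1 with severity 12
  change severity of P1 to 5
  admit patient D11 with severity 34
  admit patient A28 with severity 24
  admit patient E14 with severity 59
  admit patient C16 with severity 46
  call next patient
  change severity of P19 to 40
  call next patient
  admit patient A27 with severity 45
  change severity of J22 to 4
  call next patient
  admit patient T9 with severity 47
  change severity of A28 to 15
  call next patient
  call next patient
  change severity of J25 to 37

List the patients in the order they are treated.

add P19 (severity 20) → {P19:20}
add T29 (severity 18) → {P19:20, T29:18}
add E3 (severity 38) → {E3:38, P19:20, T29:18}
add J25 (severity 29) → {E3:38, J25:29, P19:20, T29:18}
add T6 (severity 41) → {T6:41, E3:38, J25:29, P19:20, T29:18}
call next patient → T6; now {E3:38, J25:29, P19:20, T29:18}
update T29 to severity 22 → {E3:38, J25:29, T29:22, P19:20}
update J25 to severity 6 → {E3:38, T29:22, P19:20, J25:6}
call next patient → E3; now {T29:22, P19:20, J25:6}
add J22 (severity 11) → {T29:22, P19:20, J22:11, J25:6}
call next patient → T29; now {P19:20, J22:11, J25:6}
add P1 (severity 12) → {P19:20, P1:12, J22:11, J25:6}
update P1 to severity 5 → {P19:20, J22:11, J25:6, P1:5}
add D11 (severity 34) → {D11:34, P19:20, J22:11, J25:6, P1:5}
add A28 (severity 24) → {D11:34, A28:24, P19:20, J22:11, J25:6, P1:5}
add E14 (severity 59) → {E14:59, D11:34, A28:24, P19:20, J22:11, J25:6, P1:5}
add C16 (severity 46) → {E14:59, C16:46, D11:34, A28:24, P19:20, J22:11, J25:6, P1:5}
call next patient → E14; now {C16:46, D11:34, A28:24, P19:20, J22:11, J25:6, P1:5}
update P19 to severity 40 → {C16:46, P19:40, D11:34, A28:24, J22:11, J25:6, P1:5}
call next patient → C16; now {P19:40, D11:34, A28:24, J22:11, J25:6, P1:5}
add A27 (severity 45) → {A27:45, P19:40, D11:34, A28:24, J22:11, J25:6, P1:5}
update J22 to severity 4 → {A27:45, P19:40, D11:34, A28:24, J25:6, P1:5, J22:4}
call next patient → A27; now {P19:40, D11:34, A28:24, J25:6, P1:5, J22:4}
add T9 (severity 47) → {T9:47, P19:40, D11:34, A28:24, J25:6, P1:5, J22:4}
update A28 to severity 15 → {T9:47, P19:40, D11:34, A28:15, J25:6, P1:5, J22:4}
call next patient → T9; now {P19:40, D11:34, A28:15, J25:6, P1:5, J22:4}
call next patient → P19; now {D11:34, A28:15, J25:6, P1:5, J22:4}
update J25 to severity 37 → {J25:37, D11:34, A28:15, P1:5, J22:4}

[T6, E3, T29, E14, C16, A27, T9, P19]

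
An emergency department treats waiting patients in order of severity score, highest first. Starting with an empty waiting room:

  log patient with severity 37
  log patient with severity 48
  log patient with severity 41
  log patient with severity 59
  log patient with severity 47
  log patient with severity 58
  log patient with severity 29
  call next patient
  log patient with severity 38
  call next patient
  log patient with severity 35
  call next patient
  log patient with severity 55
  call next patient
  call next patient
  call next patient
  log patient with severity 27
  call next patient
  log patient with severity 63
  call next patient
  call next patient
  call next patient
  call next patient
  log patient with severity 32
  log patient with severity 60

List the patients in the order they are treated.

[59, 58, 48, 55, 47, 41, 38, 63, 37, 35, 29]

insert 37 → {37}
insert 48 → {48, 37}
insert 41 → {48, 41, 37}
insert 59 → {59, 48, 41, 37}
insert 47 → {59, 48, 47, 41, 37}
insert 58 → {59, 58, 48, 47, 41, 37}
insert 29 → {59, 58, 48, 47, 41, 37, 29}
call next patient → 59; now {58, 48, 47, 41, 37, 29}
insert 38 → {58, 48, 47, 41, 38, 37, 29}
call next patient → 58; now {48, 47, 41, 38, 37, 29}
insert 35 → {48, 47, 41, 38, 37, 35, 29}
call next patient → 48; now {47, 41, 38, 37, 35, 29}
insert 55 → {55, 47, 41, 38, 37, 35, 29}
call next patient → 55; now {47, 41, 38, 37, 35, 29}
call next patient → 47; now {41, 38, 37, 35, 29}
call next patient → 41; now {38, 37, 35, 29}
insert 27 → {38, 37, 35, 29, 27}
call next patient → 38; now {37, 35, 29, 27}
insert 63 → {63, 37, 35, 29, 27}
call next patient → 63; now {37, 35, 29, 27}
call next patient → 37; now {35, 29, 27}
call next patient → 35; now {29, 27}
call next patient → 29; now {27}
insert 32 → {32, 27}
insert 60 → {60, 32, 27}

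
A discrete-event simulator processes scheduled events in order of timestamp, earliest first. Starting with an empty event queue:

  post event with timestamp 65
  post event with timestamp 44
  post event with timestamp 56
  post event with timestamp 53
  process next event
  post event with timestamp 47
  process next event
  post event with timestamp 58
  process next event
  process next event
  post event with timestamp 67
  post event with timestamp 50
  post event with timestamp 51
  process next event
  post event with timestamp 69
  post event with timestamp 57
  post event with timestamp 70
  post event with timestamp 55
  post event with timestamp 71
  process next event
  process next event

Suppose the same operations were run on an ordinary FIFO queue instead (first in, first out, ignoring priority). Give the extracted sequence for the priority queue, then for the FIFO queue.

insert 65 → {65}
insert 44 → {44, 65}
insert 56 → {44, 56, 65}
insert 53 → {44, 53, 56, 65}
process next event → 44; now {53, 56, 65}
insert 47 → {47, 53, 56, 65}
process next event → 47; now {53, 56, 65}
insert 58 → {53, 56, 58, 65}
process next event → 53; now {56, 58, 65}
process next event → 56; now {58, 65}
insert 67 → {58, 65, 67}
insert 50 → {50, 58, 65, 67}
insert 51 → {50, 51, 58, 65, 67}
process next event → 50; now {51, 58, 65, 67}
insert 69 → {51, 58, 65, 67, 69}
insert 57 → {51, 57, 58, 65, 67, 69}
insert 70 → {51, 57, 58, 65, 67, 69, 70}
insert 55 → {51, 55, 57, 58, 65, 67, 69, 70}
insert 71 → {51, 55, 57, 58, 65, 67, 69, 70, 71}
process next event → 51; now {55, 57, 58, 65, 67, 69, 70, 71}
process next event → 55; now {57, 58, 65, 67, 69, 70, 71}

priority queue: 44 → 47 → 53 → 56 → 50 → 51 → 55; FIFO queue: 65 → 44 → 56 → 53 → 47 → 58 → 67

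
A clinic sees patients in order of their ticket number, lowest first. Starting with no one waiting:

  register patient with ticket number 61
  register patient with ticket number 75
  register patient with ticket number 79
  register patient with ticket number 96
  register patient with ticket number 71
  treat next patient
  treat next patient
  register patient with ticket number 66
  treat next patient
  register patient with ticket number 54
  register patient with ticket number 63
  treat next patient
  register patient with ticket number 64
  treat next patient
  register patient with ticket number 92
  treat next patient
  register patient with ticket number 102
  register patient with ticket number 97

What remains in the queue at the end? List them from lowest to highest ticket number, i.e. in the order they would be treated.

[75, 79, 92, 96, 97, 102]

insert 61 → {61}
insert 75 → {61, 75}
insert 79 → {61, 75, 79}
insert 96 → {61, 75, 79, 96}
insert 71 → {61, 71, 75, 79, 96}
treat next patient → 61; now {71, 75, 79, 96}
treat next patient → 71; now {75, 79, 96}
insert 66 → {66, 75, 79, 96}
treat next patient → 66; now {75, 79, 96}
insert 54 → {54, 75, 79, 96}
insert 63 → {54, 63, 75, 79, 96}
treat next patient → 54; now {63, 75, 79, 96}
insert 64 → {63, 64, 75, 79, 96}
treat next patient → 63; now {64, 75, 79, 96}
insert 92 → {64, 75, 79, 92, 96}
treat next patient → 64; now {75, 79, 92, 96}
insert 102 → {75, 79, 92, 96, 102}
insert 97 → {75, 79, 92, 96, 97, 102}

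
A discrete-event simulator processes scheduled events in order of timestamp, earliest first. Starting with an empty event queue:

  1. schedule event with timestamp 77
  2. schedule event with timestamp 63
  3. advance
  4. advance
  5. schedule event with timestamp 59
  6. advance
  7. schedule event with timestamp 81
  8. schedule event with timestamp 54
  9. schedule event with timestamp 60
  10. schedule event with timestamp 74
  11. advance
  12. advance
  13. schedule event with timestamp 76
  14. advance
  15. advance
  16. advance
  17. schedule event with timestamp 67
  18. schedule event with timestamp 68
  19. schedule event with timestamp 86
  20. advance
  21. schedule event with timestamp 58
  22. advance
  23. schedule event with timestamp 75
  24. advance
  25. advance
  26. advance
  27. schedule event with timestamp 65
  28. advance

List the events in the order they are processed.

[63, 77, 59, 54, 60, 74, 76, 81, 67, 58, 68, 75, 86, 65]

insert 77 → {77}
insert 63 → {63, 77}
advance → 63; now {77}
advance → 77; now {}
insert 59 → {59}
advance → 59; now {}
insert 81 → {81}
insert 54 → {54, 81}
insert 60 → {54, 60, 81}
insert 74 → {54, 60, 74, 81}
advance → 54; now {60, 74, 81}
advance → 60; now {74, 81}
insert 76 → {74, 76, 81}
advance → 74; now {76, 81}
advance → 76; now {81}
advance → 81; now {}
insert 67 → {67}
insert 68 → {67, 68}
insert 86 → {67, 68, 86}
advance → 67; now {68, 86}
insert 58 → {58, 68, 86}
advance → 58; now {68, 86}
insert 75 → {68, 75, 86}
advance → 68; now {75, 86}
advance → 75; now {86}
advance → 86; now {}
insert 65 → {65}
advance → 65; now {}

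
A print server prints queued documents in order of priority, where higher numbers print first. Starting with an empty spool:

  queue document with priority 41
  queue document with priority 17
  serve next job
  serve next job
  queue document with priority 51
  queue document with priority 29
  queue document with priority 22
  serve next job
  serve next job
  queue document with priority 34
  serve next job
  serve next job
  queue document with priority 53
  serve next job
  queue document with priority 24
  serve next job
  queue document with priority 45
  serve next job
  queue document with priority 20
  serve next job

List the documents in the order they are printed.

insert 41 → {41}
insert 17 → {41, 17}
serve next job → 41; now {17}
serve next job → 17; now {}
insert 51 → {51}
insert 29 → {51, 29}
insert 22 → {51, 29, 22}
serve next job → 51; now {29, 22}
serve next job → 29; now {22}
insert 34 → {34, 22}
serve next job → 34; now {22}
serve next job → 22; now {}
insert 53 → {53}
serve next job → 53; now {}
insert 24 → {24}
serve next job → 24; now {}
insert 45 → {45}
serve next job → 45; now {}
insert 20 → {20}
serve next job → 20; now {}

41 → 17 → 51 → 29 → 34 → 22 → 53 → 24 → 45 → 20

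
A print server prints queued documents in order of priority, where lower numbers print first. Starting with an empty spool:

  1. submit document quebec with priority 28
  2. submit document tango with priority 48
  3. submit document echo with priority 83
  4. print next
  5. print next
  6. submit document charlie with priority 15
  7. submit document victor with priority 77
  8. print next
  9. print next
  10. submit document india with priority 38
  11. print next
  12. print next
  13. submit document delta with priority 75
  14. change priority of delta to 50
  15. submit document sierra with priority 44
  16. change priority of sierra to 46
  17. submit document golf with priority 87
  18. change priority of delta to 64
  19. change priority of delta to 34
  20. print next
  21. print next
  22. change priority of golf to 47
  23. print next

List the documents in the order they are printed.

add quebec (priority 28) → {quebec:28}
add tango (priority 48) → {quebec:28, tango:48}
add echo (priority 83) → {quebec:28, tango:48, echo:83}
print next → quebec; now {tango:48, echo:83}
print next → tango; now {echo:83}
add charlie (priority 15) → {charlie:15, echo:83}
add victor (priority 77) → {charlie:15, victor:77, echo:83}
print next → charlie; now {victor:77, echo:83}
print next → victor; now {echo:83}
add india (priority 38) → {india:38, echo:83}
print next → india; now {echo:83}
print next → echo; now {}
add delta (priority 75) → {delta:75}
update delta to priority 50 → {delta:50}
add sierra (priority 44) → {sierra:44, delta:50}
update sierra to priority 46 → {sierra:46, delta:50}
add golf (priority 87) → {sierra:46, delta:50, golf:87}
update delta to priority 64 → {sierra:46, delta:64, golf:87}
update delta to priority 34 → {delta:34, sierra:46, golf:87}
print next → delta; now {sierra:46, golf:87}
print next → sierra; now {golf:87}
update golf to priority 47 → {golf:47}
print next → golf; now {}

[quebec, tango, charlie, victor, india, echo, delta, sierra, golf]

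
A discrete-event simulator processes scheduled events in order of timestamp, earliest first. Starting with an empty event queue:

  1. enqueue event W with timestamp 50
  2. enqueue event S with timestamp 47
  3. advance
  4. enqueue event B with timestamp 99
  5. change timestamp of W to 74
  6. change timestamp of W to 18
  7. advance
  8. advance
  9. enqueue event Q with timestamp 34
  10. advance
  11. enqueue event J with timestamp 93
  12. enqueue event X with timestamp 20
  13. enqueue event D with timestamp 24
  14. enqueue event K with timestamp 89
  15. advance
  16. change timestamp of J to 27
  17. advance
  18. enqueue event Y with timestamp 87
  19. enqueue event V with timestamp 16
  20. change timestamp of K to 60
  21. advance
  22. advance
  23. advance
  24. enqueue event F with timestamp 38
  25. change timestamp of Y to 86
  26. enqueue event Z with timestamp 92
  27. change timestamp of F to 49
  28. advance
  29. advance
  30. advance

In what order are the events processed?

S, W, B, Q, X, D, V, J, K, F, Y, Z

add W (timestamp 50) → {W:50}
add S (timestamp 47) → {S:47, W:50}
advance → S; now {W:50}
add B (timestamp 99) → {W:50, B:99}
update W to timestamp 74 → {W:74, B:99}
update W to timestamp 18 → {W:18, B:99}
advance → W; now {B:99}
advance → B; now {}
add Q (timestamp 34) → {Q:34}
advance → Q; now {}
add J (timestamp 93) → {J:93}
add X (timestamp 20) → {X:20, J:93}
add D (timestamp 24) → {X:20, D:24, J:93}
add K (timestamp 89) → {X:20, D:24, K:89, J:93}
advance → X; now {D:24, K:89, J:93}
update J to timestamp 27 → {D:24, J:27, K:89}
advance → D; now {J:27, K:89}
add Y (timestamp 87) → {J:27, Y:87, K:89}
add V (timestamp 16) → {V:16, J:27, Y:87, K:89}
update K to timestamp 60 → {V:16, J:27, K:60, Y:87}
advance → V; now {J:27, K:60, Y:87}
advance → J; now {K:60, Y:87}
advance → K; now {Y:87}
add F (timestamp 38) → {F:38, Y:87}
update Y to timestamp 86 → {F:38, Y:86}
add Z (timestamp 92) → {F:38, Y:86, Z:92}
update F to timestamp 49 → {F:49, Y:86, Z:92}
advance → F; now {Y:86, Z:92}
advance → Y; now {Z:92}
advance → Z; now {}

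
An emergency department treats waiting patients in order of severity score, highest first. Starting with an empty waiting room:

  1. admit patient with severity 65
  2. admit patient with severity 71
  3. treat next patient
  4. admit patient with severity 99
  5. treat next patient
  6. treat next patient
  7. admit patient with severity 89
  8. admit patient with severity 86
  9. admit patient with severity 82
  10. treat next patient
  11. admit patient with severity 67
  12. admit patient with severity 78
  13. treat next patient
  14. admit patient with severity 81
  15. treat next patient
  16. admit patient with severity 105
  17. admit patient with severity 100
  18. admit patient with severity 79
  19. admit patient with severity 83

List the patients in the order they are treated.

71 → 99 → 65 → 89 → 86 → 82

insert 65 → {65}
insert 71 → {71, 65}
treat next patient → 71; now {65}
insert 99 → {99, 65}
treat next patient → 99; now {65}
treat next patient → 65; now {}
insert 89 → {89}
insert 86 → {89, 86}
insert 82 → {89, 86, 82}
treat next patient → 89; now {86, 82}
insert 67 → {86, 82, 67}
insert 78 → {86, 82, 78, 67}
treat next patient → 86; now {82, 78, 67}
insert 81 → {82, 81, 78, 67}
treat next patient → 82; now {81, 78, 67}
insert 105 → {105, 81, 78, 67}
insert 100 → {105, 100, 81, 78, 67}
insert 79 → {105, 100, 81, 79, 78, 67}
insert 83 → {105, 100, 83, 81, 79, 78, 67}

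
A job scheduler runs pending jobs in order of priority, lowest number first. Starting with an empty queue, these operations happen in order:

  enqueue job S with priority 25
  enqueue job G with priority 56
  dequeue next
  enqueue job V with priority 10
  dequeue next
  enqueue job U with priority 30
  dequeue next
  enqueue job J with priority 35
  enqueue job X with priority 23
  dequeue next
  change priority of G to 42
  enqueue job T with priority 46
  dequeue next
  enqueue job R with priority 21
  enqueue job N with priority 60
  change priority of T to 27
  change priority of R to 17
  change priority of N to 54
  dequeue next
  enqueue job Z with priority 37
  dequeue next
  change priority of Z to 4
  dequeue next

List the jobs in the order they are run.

add S (priority 25) → {S:25}
add G (priority 56) → {S:25, G:56}
dequeue next → S; now {G:56}
add V (priority 10) → {V:10, G:56}
dequeue next → V; now {G:56}
add U (priority 30) → {U:30, G:56}
dequeue next → U; now {G:56}
add J (priority 35) → {J:35, G:56}
add X (priority 23) → {X:23, J:35, G:56}
dequeue next → X; now {J:35, G:56}
update G to priority 42 → {J:35, G:42}
add T (priority 46) → {J:35, G:42, T:46}
dequeue next → J; now {G:42, T:46}
add R (priority 21) → {R:21, G:42, T:46}
add N (priority 60) → {R:21, G:42, T:46, N:60}
update T to priority 27 → {R:21, T:27, G:42, N:60}
update R to priority 17 → {R:17, T:27, G:42, N:60}
update N to priority 54 → {R:17, T:27, G:42, N:54}
dequeue next → R; now {T:27, G:42, N:54}
add Z (priority 37) → {T:27, Z:37, G:42, N:54}
dequeue next → T; now {Z:37, G:42, N:54}
update Z to priority 4 → {Z:4, G:42, N:54}
dequeue next → Z; now {G:42, N:54}

S, V, U, X, J, R, T, Z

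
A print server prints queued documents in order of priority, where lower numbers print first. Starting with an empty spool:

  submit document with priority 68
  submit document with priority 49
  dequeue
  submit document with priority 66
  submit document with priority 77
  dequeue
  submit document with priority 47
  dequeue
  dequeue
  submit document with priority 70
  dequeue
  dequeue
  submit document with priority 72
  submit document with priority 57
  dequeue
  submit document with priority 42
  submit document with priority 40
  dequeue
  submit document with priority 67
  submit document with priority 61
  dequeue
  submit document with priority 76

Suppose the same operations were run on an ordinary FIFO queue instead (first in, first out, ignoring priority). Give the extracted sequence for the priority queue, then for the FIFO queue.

priority queue: 49 → 66 → 47 → 68 → 70 → 77 → 57 → 40 → 42; FIFO queue: 68 → 49 → 66 → 77 → 47 → 70 → 72 → 57 → 42

insert 68 → {68}
insert 49 → {49, 68}
dequeue → 49; now {68}
insert 66 → {66, 68}
insert 77 → {66, 68, 77}
dequeue → 66; now {68, 77}
insert 47 → {47, 68, 77}
dequeue → 47; now {68, 77}
dequeue → 68; now {77}
insert 70 → {70, 77}
dequeue → 70; now {77}
dequeue → 77; now {}
insert 72 → {72}
insert 57 → {57, 72}
dequeue → 57; now {72}
insert 42 → {42, 72}
insert 40 → {40, 42, 72}
dequeue → 40; now {42, 72}
insert 67 → {42, 67, 72}
insert 61 → {42, 61, 67, 72}
dequeue → 42; now {61, 67, 72}
insert 76 → {61, 67, 72, 76}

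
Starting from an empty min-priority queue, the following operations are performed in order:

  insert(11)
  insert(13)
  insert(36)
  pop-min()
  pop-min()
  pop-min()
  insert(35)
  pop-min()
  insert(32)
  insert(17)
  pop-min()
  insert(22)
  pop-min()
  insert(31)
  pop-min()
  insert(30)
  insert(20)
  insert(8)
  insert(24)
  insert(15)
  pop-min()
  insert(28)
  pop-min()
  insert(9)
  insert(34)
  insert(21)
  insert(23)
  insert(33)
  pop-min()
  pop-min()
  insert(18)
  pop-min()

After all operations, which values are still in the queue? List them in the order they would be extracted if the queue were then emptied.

21, 23, 24, 28, 30, 32, 33, 34

insert 11 → {11}
insert 13 → {11, 13}
insert 36 → {11, 13, 36}
pop-min → 11; now {13, 36}
pop-min → 13; now {36}
pop-min → 36; now {}
insert 35 → {35}
pop-min → 35; now {}
insert 32 → {32}
insert 17 → {17, 32}
pop-min → 17; now {32}
insert 22 → {22, 32}
pop-min → 22; now {32}
insert 31 → {31, 32}
pop-min → 31; now {32}
insert 30 → {30, 32}
insert 20 → {20, 30, 32}
insert 8 → {8, 20, 30, 32}
insert 24 → {8, 20, 24, 30, 32}
insert 15 → {8, 15, 20, 24, 30, 32}
pop-min → 8; now {15, 20, 24, 30, 32}
insert 28 → {15, 20, 24, 28, 30, 32}
pop-min → 15; now {20, 24, 28, 30, 32}
insert 9 → {9, 20, 24, 28, 30, 32}
insert 34 → {9, 20, 24, 28, 30, 32, 34}
insert 21 → {9, 20, 21, 24, 28, 30, 32, 34}
insert 23 → {9, 20, 21, 23, 24, 28, 30, 32, 34}
insert 33 → {9, 20, 21, 23, 24, 28, 30, 32, 33, 34}
pop-min → 9; now {20, 21, 23, 24, 28, 30, 32, 33, 34}
pop-min → 20; now {21, 23, 24, 28, 30, 32, 33, 34}
insert 18 → {18, 21, 23, 24, 28, 30, 32, 33, 34}
pop-min → 18; now {21, 23, 24, 28, 30, 32, 33, 34}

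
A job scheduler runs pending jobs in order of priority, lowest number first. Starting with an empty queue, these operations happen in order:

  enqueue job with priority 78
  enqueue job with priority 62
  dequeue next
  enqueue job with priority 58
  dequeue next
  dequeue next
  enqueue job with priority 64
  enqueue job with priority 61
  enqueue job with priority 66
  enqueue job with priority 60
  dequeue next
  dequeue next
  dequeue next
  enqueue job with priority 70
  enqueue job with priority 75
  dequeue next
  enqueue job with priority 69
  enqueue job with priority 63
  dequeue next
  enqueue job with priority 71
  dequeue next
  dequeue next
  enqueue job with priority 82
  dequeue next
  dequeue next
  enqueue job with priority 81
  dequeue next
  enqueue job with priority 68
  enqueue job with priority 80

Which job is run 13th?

insert 78 → {78}
insert 62 → {62, 78}
dequeue next → 62; now {78}
insert 58 → {58, 78}
dequeue next → 58; now {78}
dequeue next → 78; now {}
insert 64 → {64}
insert 61 → {61, 64}
insert 66 → {61, 64, 66}
insert 60 → {60, 61, 64, 66}
dequeue next → 60; now {61, 64, 66}
dequeue next → 61; now {64, 66}
dequeue next → 64; now {66}
insert 70 → {66, 70}
insert 75 → {66, 70, 75}
dequeue next → 66; now {70, 75}
insert 69 → {69, 70, 75}
insert 63 → {63, 69, 70, 75}
dequeue next → 63; now {69, 70, 75}
insert 71 → {69, 70, 71, 75}
dequeue next → 69; now {70, 71, 75}
dequeue next → 70; now {71, 75}
insert 82 → {71, 75, 82}
dequeue next → 71; now {75, 82}
dequeue next → 75; now {82}
insert 81 → {81, 82}
dequeue next → 81; now {82}
insert 68 → {68, 82}
insert 80 → {68, 80, 82}

81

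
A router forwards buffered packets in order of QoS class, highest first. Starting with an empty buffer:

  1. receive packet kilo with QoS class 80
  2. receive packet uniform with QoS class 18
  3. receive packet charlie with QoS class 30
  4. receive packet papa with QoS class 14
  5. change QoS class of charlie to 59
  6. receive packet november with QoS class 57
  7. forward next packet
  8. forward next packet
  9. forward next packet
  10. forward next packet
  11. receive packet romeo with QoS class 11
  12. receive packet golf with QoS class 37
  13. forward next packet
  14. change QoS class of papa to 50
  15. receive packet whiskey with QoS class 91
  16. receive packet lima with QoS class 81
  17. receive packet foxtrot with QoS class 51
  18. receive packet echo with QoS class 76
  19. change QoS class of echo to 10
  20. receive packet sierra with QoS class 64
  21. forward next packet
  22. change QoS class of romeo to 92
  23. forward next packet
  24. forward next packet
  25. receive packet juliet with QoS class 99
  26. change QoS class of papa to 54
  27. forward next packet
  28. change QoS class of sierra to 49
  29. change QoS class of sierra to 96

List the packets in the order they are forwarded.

[kilo, charlie, november, uniform, golf, whiskey, romeo, lima, juliet]

add kilo (QoS class 80) → {kilo:80}
add uniform (QoS class 18) → {kilo:80, uniform:18}
add charlie (QoS class 30) → {kilo:80, charlie:30, uniform:18}
add papa (QoS class 14) → {kilo:80, charlie:30, uniform:18, papa:14}
update charlie to QoS class 59 → {kilo:80, charlie:59, uniform:18, papa:14}
add november (QoS class 57) → {kilo:80, charlie:59, november:57, uniform:18, papa:14}
forward next packet → kilo; now {charlie:59, november:57, uniform:18, papa:14}
forward next packet → charlie; now {november:57, uniform:18, papa:14}
forward next packet → november; now {uniform:18, papa:14}
forward next packet → uniform; now {papa:14}
add romeo (QoS class 11) → {papa:14, romeo:11}
add golf (QoS class 37) → {golf:37, papa:14, romeo:11}
forward next packet → golf; now {papa:14, romeo:11}
update papa to QoS class 50 → {papa:50, romeo:11}
add whiskey (QoS class 91) → {whiskey:91, papa:50, romeo:11}
add lima (QoS class 81) → {whiskey:91, lima:81, papa:50, romeo:11}
add foxtrot (QoS class 51) → {whiskey:91, lima:81, foxtrot:51, papa:50, romeo:11}
add echo (QoS class 76) → {whiskey:91, lima:81, echo:76, foxtrot:51, papa:50, romeo:11}
update echo to QoS class 10 → {whiskey:91, lima:81, foxtrot:51, papa:50, romeo:11, echo:10}
add sierra (QoS class 64) → {whiskey:91, lima:81, sierra:64, foxtrot:51, papa:50, romeo:11, echo:10}
forward next packet → whiskey; now {lima:81, sierra:64, foxtrot:51, papa:50, romeo:11, echo:10}
update romeo to QoS class 92 → {romeo:92, lima:81, sierra:64, foxtrot:51, papa:50, echo:10}
forward next packet → romeo; now {lima:81, sierra:64, foxtrot:51, papa:50, echo:10}
forward next packet → lima; now {sierra:64, foxtrot:51, papa:50, echo:10}
add juliet (QoS class 99) → {juliet:99, sierra:64, foxtrot:51, papa:50, echo:10}
update papa to QoS class 54 → {juliet:99, sierra:64, papa:54, foxtrot:51, echo:10}
forward next packet → juliet; now {sierra:64, papa:54, foxtrot:51, echo:10}
update sierra to QoS class 49 → {papa:54, foxtrot:51, sierra:49, echo:10}
update sierra to QoS class 96 → {sierra:96, papa:54, foxtrot:51, echo:10}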